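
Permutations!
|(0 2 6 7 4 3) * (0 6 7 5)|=|(0 2 7 4 3 6 5)|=7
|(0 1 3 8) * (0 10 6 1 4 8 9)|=8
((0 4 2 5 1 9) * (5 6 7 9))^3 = ((0 4 2 6 7 9)(1 5))^3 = (0 6)(1 5)(2 9)(4 7)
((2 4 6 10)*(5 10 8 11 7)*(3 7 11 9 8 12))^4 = (2 3)(4 7)(5 6)(10 12)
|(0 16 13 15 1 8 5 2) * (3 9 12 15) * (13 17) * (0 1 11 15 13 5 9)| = 22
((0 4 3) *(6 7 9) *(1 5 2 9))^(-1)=((0 4 3)(1 5 2 9 6 7))^(-1)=(0 3 4)(1 7 6 9 2 5)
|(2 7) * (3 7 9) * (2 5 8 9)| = 5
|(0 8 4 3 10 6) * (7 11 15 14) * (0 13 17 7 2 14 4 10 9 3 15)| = |(0 8 10 6 13 17 7 11)(2 14)(3 9)(4 15)| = 8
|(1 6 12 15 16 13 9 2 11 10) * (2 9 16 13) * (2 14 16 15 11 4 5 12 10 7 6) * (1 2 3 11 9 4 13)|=36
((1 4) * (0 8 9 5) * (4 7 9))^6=(0 5 9 7 1 4 8)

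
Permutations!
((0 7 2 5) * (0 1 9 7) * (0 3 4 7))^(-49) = (0 9 1 5 2 7 4 3)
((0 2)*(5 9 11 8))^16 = (11)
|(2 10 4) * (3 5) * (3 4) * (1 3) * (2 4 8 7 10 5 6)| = |(1 3 6 2 5 8 7 10)| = 8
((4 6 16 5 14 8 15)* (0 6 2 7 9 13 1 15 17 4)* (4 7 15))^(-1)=((0 6 16 5 14 8 17 7 9 13 1 4 2 15))^(-1)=(0 15 2 4 1 13 9 7 17 8 14 5 16 6)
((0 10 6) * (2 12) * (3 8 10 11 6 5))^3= (2 12)(3 5 10 8)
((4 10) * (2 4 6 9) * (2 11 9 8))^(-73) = (2 10 8 4 6)(9 11)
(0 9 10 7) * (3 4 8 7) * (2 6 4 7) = (0 9 10 3 7)(2 6 4 8) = [9, 1, 6, 7, 8, 5, 4, 0, 2, 10, 3]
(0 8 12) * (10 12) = [8, 1, 2, 3, 4, 5, 6, 7, 10, 9, 12, 11, 0] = (0 8 10 12)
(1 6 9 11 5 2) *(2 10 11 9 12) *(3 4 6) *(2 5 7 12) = (1 3 4 6 2)(5 10 11 7 12) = [0, 3, 1, 4, 6, 10, 2, 12, 8, 9, 11, 7, 5]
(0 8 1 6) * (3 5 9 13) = [8, 6, 2, 5, 4, 9, 0, 7, 1, 13, 10, 11, 12, 3] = (0 8 1 6)(3 5 9 13)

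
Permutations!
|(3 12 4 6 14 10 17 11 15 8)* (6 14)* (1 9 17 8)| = |(1 9 17 11 15)(3 12 4 14 10 8)| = 30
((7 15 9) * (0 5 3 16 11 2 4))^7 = ((0 5 3 16 11 2 4)(7 15 9))^7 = (16)(7 15 9)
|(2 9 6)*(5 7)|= 6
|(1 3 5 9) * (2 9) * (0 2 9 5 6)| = 7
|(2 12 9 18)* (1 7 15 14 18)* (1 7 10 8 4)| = 28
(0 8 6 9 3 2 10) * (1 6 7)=(0 8 7 1 6 9 3 2 10)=[8, 6, 10, 2, 4, 5, 9, 1, 7, 3, 0]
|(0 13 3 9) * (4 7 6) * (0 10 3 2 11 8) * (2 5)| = 6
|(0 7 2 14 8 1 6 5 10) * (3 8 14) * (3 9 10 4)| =30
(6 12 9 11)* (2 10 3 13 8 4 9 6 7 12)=(2 10 3 13 8 4 9 11 7 12 6)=[0, 1, 10, 13, 9, 5, 2, 12, 4, 11, 3, 7, 6, 8]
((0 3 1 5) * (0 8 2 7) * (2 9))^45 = ((0 3 1 5 8 9 2 7))^45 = (0 9 1 7 8 3 2 5)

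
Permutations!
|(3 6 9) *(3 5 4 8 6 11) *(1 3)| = |(1 3 11)(4 8 6 9 5)| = 15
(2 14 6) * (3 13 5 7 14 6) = [0, 1, 6, 13, 4, 7, 2, 14, 8, 9, 10, 11, 12, 5, 3] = (2 6)(3 13 5 7 14)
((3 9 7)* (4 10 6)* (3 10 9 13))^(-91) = ((3 13)(4 9 7 10 6))^(-91) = (3 13)(4 6 10 7 9)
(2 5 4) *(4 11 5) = (2 4)(5 11) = [0, 1, 4, 3, 2, 11, 6, 7, 8, 9, 10, 5]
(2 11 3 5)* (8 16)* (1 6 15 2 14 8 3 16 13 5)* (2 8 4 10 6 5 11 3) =[0, 5, 3, 1, 10, 14, 15, 7, 13, 9, 6, 16, 12, 11, 4, 8, 2] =(1 5 14 4 10 6 15 8 13 11 16 2 3)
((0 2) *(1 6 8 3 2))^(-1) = (0 2 3 8 6 1)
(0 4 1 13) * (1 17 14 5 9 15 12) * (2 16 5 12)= (0 4 17 14 12 1 13)(2 16 5 9 15)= [4, 13, 16, 3, 17, 9, 6, 7, 8, 15, 10, 11, 1, 0, 12, 2, 5, 14]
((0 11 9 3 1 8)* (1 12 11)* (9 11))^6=(12)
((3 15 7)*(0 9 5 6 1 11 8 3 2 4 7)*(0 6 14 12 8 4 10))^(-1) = ((0 9 5 14 12 8 3 15 6 1 11 4 7 2 10))^(-1) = (0 10 2 7 4 11 1 6 15 3 8 12 14 5 9)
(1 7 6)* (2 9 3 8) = (1 7 6)(2 9 3 8) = [0, 7, 9, 8, 4, 5, 1, 6, 2, 3]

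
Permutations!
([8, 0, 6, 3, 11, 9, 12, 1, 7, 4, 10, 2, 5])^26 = (0 7)(1 8)(2 4 5 6 11 9 12)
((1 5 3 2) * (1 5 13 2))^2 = ((1 13 2 5 3))^2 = (1 2 3 13 5)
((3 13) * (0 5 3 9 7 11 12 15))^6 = ((0 5 3 13 9 7 11 12 15))^6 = (0 11 13)(3 15 7)(5 12 9)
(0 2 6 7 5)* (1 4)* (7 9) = (0 2 6 9 7 5)(1 4) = [2, 4, 6, 3, 1, 0, 9, 5, 8, 7]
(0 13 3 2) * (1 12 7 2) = (0 13 3 1 12 7 2) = [13, 12, 0, 1, 4, 5, 6, 2, 8, 9, 10, 11, 7, 3]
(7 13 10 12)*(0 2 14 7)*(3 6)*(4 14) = (0 2 4 14 7 13 10 12)(3 6) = [2, 1, 4, 6, 14, 5, 3, 13, 8, 9, 12, 11, 0, 10, 7]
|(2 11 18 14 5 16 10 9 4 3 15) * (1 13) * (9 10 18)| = |(1 13)(2 11 9 4 3 15)(5 16 18 14)| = 12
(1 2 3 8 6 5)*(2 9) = (1 9 2 3 8 6 5) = [0, 9, 3, 8, 4, 1, 5, 7, 6, 2]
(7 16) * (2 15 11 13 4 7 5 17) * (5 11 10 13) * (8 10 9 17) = [0, 1, 15, 3, 7, 8, 6, 16, 10, 17, 13, 5, 12, 4, 14, 9, 11, 2] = (2 15 9 17)(4 7 16 11 5 8 10 13)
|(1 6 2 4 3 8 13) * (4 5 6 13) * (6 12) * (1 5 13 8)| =|(1 8 4 3)(2 13 5 12 6)| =20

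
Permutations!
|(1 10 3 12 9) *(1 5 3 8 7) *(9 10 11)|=|(1 11 9 5 3 12 10 8 7)|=9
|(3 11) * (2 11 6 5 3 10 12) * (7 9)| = 12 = |(2 11 10 12)(3 6 5)(7 9)|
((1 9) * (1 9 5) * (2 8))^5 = ((9)(1 5)(2 8))^5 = (9)(1 5)(2 8)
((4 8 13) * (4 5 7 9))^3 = (4 5)(7 8)(9 13)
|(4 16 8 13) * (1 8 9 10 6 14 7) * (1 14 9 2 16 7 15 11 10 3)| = 12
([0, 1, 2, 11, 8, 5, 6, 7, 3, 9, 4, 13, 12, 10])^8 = (3 13 4)(8 11 10)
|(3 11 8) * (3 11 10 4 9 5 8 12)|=8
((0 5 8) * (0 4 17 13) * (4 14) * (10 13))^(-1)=((0 5 8 14 4 17 10 13))^(-1)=(0 13 10 17 4 14 8 5)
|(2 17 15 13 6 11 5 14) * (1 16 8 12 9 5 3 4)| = |(1 16 8 12 9 5 14 2 17 15 13 6 11 3 4)| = 15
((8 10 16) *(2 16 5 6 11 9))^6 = (2 11 5 8)(6 10 16 9)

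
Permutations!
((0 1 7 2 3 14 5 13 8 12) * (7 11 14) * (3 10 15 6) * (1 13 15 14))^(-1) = ((0 13 8 12)(1 11)(2 10 14 5 15 6 3 7))^(-1) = (0 12 8 13)(1 11)(2 7 3 6 15 5 14 10)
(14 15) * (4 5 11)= [0, 1, 2, 3, 5, 11, 6, 7, 8, 9, 10, 4, 12, 13, 15, 14]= (4 5 11)(14 15)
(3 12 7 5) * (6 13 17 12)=(3 6 13 17 12 7 5)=[0, 1, 2, 6, 4, 3, 13, 5, 8, 9, 10, 11, 7, 17, 14, 15, 16, 12]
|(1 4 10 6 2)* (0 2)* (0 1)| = 4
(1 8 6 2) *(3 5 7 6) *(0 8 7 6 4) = (0 8 3 5 6 2 1 7 4) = [8, 7, 1, 5, 0, 6, 2, 4, 3]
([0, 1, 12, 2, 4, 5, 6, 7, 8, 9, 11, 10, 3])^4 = [0, 1, 12, 2, 4, 5, 6, 7, 8, 9, 10, 11, 3]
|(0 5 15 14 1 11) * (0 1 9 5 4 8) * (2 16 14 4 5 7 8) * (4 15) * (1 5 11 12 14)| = |(0 11 5 4 2 16 1 12 14 9 7 8)| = 12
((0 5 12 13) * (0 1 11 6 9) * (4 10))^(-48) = (13)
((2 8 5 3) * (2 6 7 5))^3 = (2 8)(3 5 7 6)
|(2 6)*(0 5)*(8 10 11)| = |(0 5)(2 6)(8 10 11)| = 6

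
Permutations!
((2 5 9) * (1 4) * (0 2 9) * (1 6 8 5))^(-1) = (9)(0 5 8 6 4 1 2) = ((9)(0 2 1 4 6 8 5))^(-1)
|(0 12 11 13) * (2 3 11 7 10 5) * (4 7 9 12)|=18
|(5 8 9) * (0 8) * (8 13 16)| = |(0 13 16 8 9 5)| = 6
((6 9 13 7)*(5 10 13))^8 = ((5 10 13 7 6 9))^8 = (5 13 6)(7 9 10)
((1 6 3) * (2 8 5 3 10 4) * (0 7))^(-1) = ((0 7)(1 6 10 4 2 8 5 3))^(-1) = (0 7)(1 3 5 8 2 4 10 6)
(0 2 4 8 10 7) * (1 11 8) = (0 2 4 1 11 8 10 7) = [2, 11, 4, 3, 1, 5, 6, 0, 10, 9, 7, 8]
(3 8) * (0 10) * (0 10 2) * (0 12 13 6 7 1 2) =(1 2 12 13 6 7)(3 8) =[0, 2, 12, 8, 4, 5, 7, 1, 3, 9, 10, 11, 13, 6]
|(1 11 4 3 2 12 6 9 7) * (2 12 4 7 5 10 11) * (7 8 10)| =9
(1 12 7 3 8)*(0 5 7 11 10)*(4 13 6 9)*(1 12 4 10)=[5, 4, 2, 8, 13, 7, 9, 3, 12, 10, 0, 1, 11, 6]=(0 5 7 3 8 12 11 1 4 13 6 9 10)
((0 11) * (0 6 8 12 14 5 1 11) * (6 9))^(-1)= (1 5 14 12 8 6 9 11)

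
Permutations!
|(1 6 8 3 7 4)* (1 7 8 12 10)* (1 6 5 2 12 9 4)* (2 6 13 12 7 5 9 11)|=|(1 9 4 5 6 11 2 7)(3 8)(10 13 12)|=24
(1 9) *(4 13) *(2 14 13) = (1 9)(2 14 13 4) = [0, 9, 14, 3, 2, 5, 6, 7, 8, 1, 10, 11, 12, 4, 13]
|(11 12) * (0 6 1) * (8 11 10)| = 12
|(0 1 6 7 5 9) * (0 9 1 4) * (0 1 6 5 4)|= |(9)(1 5 6 7 4)|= 5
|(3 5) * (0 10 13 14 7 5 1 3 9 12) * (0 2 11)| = 10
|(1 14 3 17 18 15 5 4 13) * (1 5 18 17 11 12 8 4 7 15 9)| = 13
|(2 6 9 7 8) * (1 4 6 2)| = |(1 4 6 9 7 8)| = 6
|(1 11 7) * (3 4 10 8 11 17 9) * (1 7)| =8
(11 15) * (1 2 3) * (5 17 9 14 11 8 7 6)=(1 2 3)(5 17 9 14 11 15 8 7 6)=[0, 2, 3, 1, 4, 17, 5, 6, 7, 14, 10, 15, 12, 13, 11, 8, 16, 9]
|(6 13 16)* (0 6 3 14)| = 6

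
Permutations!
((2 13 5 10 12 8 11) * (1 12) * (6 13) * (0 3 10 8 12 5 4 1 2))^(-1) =((0 3 10 2 6 13 4 1 5 8 11))^(-1) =(0 11 8 5 1 4 13 6 2 10 3)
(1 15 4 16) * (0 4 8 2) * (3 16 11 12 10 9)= (0 4 11 12 10 9 3 16 1 15 8 2)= [4, 15, 0, 16, 11, 5, 6, 7, 2, 3, 9, 12, 10, 13, 14, 8, 1]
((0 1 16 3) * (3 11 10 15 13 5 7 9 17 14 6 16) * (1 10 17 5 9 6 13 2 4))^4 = ((0 10 15 2 4 1 3)(5 7 6 16 11 17 14 13 9))^4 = (0 4 10 1 15 3 2)(5 11 9 16 13 6 14 7 17)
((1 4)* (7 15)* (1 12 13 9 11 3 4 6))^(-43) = (1 6)(3 11 9 13 12 4)(7 15)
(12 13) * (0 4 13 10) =(0 4 13 12 10) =[4, 1, 2, 3, 13, 5, 6, 7, 8, 9, 0, 11, 10, 12]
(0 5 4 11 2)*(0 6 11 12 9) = (0 5 4 12 9)(2 6 11) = [5, 1, 6, 3, 12, 4, 11, 7, 8, 0, 10, 2, 9]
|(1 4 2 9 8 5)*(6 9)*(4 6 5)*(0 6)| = |(0 6 9 8 4 2 5 1)| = 8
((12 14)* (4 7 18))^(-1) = (4 18 7)(12 14)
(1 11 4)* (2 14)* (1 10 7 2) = (1 11 4 10 7 2 14) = [0, 11, 14, 3, 10, 5, 6, 2, 8, 9, 7, 4, 12, 13, 1]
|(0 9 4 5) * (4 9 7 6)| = 5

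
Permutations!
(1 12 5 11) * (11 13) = [0, 12, 2, 3, 4, 13, 6, 7, 8, 9, 10, 1, 5, 11] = (1 12 5 13 11)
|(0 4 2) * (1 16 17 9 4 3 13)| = 9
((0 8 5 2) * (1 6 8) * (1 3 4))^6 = ((0 3 4 1 6 8 5 2))^6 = (0 5 6 4)(1 3 2 8)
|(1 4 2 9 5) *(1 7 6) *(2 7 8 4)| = |(1 2 9 5 8 4 7 6)| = 8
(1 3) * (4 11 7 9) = [0, 3, 2, 1, 11, 5, 6, 9, 8, 4, 10, 7] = (1 3)(4 11 7 9)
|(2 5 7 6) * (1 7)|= |(1 7 6 2 5)|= 5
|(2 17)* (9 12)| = |(2 17)(9 12)| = 2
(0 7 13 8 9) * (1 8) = [7, 8, 2, 3, 4, 5, 6, 13, 9, 0, 10, 11, 12, 1] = (0 7 13 1 8 9)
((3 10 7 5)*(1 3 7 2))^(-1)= (1 2 10 3)(5 7)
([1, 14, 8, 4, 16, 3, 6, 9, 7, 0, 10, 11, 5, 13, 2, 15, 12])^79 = [14, 2, 7, 5, 3, 12, 6, 0, 9, 1, 10, 11, 16, 13, 8, 15, 4]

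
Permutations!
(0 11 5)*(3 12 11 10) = (0 10 3 12 11 5) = [10, 1, 2, 12, 4, 0, 6, 7, 8, 9, 3, 5, 11]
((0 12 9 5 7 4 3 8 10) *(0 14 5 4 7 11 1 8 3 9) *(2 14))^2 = ((0 12)(1 8 10 2 14 5 11)(4 9))^2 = (1 10 14 11 8 2 5)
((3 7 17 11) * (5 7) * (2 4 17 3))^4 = ((2 4 17 11)(3 5 7))^4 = (17)(3 5 7)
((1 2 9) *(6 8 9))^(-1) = (1 9 8 6 2) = ((1 2 6 8 9))^(-1)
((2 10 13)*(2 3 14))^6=(2 10 13 3 14)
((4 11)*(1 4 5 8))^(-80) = ((1 4 11 5 8))^(-80) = (11)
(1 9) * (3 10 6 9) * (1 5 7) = [0, 3, 2, 10, 4, 7, 9, 1, 8, 5, 6] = (1 3 10 6 9 5 7)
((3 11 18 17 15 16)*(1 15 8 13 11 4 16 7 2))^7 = (1 2 7 15)(3 4 16)(8 11 17 13 18)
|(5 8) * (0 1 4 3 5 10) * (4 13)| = 8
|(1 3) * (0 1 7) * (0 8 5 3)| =4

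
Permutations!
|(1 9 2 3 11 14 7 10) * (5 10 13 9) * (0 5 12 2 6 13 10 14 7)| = |(0 5 14)(1 12 2 3 11 7 10)(6 13 9)| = 21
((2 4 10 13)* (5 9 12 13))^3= (2 5 13 10 12 4 9)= ((2 4 10 5 9 12 13))^3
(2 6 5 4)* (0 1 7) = (0 1 7)(2 6 5 4) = [1, 7, 6, 3, 2, 4, 5, 0]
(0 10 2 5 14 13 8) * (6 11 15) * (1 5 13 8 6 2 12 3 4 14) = (0 10 12 3 4 14 8)(1 5)(2 13 6 11 15) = [10, 5, 13, 4, 14, 1, 11, 7, 0, 9, 12, 15, 3, 6, 8, 2]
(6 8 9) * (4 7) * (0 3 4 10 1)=[3, 0, 2, 4, 7, 5, 8, 10, 9, 6, 1]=(0 3 4 7 10 1)(6 8 9)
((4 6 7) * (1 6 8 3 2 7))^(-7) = (1 6)(2 8 7 3 4)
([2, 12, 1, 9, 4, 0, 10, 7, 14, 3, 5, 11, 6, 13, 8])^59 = (0 12 5 1 10 2 6)(3 9)(8 14)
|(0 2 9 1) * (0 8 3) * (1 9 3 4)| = 3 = |(9)(0 2 3)(1 8 4)|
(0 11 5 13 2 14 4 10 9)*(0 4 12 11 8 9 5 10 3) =(0 8 9 4 3)(2 14 12 11 10 5 13) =[8, 1, 14, 0, 3, 13, 6, 7, 9, 4, 5, 10, 11, 2, 12]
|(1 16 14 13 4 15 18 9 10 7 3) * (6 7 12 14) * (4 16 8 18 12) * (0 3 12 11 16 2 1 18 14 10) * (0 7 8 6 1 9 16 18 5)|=15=|(0 3 5)(1 6 8 14 13 2 9 7 12 10 4 15 11 18 16)|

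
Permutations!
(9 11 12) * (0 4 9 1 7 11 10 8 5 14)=(0 4 9 10 8 5 14)(1 7 11 12)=[4, 7, 2, 3, 9, 14, 6, 11, 5, 10, 8, 12, 1, 13, 0]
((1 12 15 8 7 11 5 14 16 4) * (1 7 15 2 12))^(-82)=((2 12)(4 7 11 5 14 16)(8 15))^(-82)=(4 11 14)(5 16 7)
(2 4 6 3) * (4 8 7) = (2 8 7 4 6 3) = [0, 1, 8, 2, 6, 5, 3, 4, 7]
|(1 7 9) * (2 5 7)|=|(1 2 5 7 9)|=5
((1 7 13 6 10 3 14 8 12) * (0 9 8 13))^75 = (14)(0 12)(1 9)(7 8)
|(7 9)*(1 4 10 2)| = 4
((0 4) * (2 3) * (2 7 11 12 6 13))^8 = ((0 4)(2 3 7 11 12 6 13))^8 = (2 3 7 11 12 6 13)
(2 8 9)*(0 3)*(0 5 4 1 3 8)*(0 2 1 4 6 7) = (0 8 9 1 3 5 6 7) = [8, 3, 2, 5, 4, 6, 7, 0, 9, 1]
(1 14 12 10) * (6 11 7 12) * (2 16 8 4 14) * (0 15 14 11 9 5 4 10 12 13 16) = [15, 2, 0, 3, 11, 4, 9, 13, 10, 5, 1, 7, 12, 16, 6, 14, 8] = (0 15 14 6 9 5 4 11 7 13 16 8 10 1 2)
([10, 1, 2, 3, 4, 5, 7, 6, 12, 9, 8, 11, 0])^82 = (0 8)(10 12)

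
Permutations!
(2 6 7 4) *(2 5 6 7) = (2 7 4 5 6) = [0, 1, 7, 3, 5, 6, 2, 4]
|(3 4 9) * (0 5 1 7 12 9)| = |(0 5 1 7 12 9 3 4)| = 8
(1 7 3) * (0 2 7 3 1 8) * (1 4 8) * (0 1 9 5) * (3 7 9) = [2, 7, 9, 3, 8, 0, 6, 4, 1, 5] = (0 2 9 5)(1 7 4 8)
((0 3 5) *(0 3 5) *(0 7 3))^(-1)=(0 5)(3 7)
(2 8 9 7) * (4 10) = [0, 1, 8, 3, 10, 5, 6, 2, 9, 7, 4] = (2 8 9 7)(4 10)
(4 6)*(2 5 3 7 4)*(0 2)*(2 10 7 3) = [10, 1, 5, 3, 6, 2, 0, 4, 8, 9, 7] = (0 10 7 4 6)(2 5)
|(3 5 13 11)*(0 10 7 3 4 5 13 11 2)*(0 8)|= |(0 10 7 3 13 2 8)(4 5 11)|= 21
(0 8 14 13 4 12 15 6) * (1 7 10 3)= (0 8 14 13 4 12 15 6)(1 7 10 3)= [8, 7, 2, 1, 12, 5, 0, 10, 14, 9, 3, 11, 15, 4, 13, 6]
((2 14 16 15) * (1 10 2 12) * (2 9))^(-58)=((1 10 9 2 14 16 15 12))^(-58)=(1 15 14 9)(2 10 12 16)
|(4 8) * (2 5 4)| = 4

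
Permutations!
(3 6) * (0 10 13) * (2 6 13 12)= [10, 1, 6, 13, 4, 5, 3, 7, 8, 9, 12, 11, 2, 0]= (0 10 12 2 6 3 13)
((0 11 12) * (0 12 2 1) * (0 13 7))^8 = ((0 11 2 1 13 7))^8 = (0 2 13)(1 7 11)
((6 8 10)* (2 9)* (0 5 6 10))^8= ((10)(0 5 6 8)(2 9))^8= (10)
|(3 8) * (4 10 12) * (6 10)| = 4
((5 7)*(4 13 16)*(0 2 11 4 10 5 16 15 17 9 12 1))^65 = (0 15)(1 13)(2 17)(4 12)(5 7 16 10)(9 11)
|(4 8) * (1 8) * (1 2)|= 4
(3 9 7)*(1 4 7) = (1 4 7 3 9) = [0, 4, 2, 9, 7, 5, 6, 3, 8, 1]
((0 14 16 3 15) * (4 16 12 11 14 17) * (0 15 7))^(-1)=((0 17 4 16 3 7)(11 14 12))^(-1)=(0 7 3 16 4 17)(11 12 14)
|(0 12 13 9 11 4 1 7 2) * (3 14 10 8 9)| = 13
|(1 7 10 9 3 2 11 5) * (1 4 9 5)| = |(1 7 10 5 4 9 3 2 11)| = 9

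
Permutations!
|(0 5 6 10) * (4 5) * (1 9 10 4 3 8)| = 6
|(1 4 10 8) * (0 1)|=5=|(0 1 4 10 8)|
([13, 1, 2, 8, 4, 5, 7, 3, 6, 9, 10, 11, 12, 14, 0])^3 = (14)(3 7 6 8)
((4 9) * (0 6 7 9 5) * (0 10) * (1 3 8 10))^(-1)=(0 10 8 3 1 5 4 9 7 6)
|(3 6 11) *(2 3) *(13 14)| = |(2 3 6 11)(13 14)| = 4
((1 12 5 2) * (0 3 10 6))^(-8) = (12)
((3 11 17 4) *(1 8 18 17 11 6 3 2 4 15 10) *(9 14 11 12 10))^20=(18)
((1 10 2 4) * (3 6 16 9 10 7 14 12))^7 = ((1 7 14 12 3 6 16 9 10 2 4))^7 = (1 9 12 4 16 14 2 6 7 10 3)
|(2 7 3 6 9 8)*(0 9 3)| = |(0 9 8 2 7)(3 6)| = 10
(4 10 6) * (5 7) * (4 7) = [0, 1, 2, 3, 10, 4, 7, 5, 8, 9, 6] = (4 10 6 7 5)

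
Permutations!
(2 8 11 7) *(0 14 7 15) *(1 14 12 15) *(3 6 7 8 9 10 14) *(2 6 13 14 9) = (0 12 15)(1 3 13 14 8 11)(6 7)(9 10) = [12, 3, 2, 13, 4, 5, 7, 6, 11, 10, 9, 1, 15, 14, 8, 0]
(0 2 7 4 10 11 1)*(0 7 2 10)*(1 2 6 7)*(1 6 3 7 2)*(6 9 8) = [10, 9, 3, 7, 0, 5, 2, 4, 6, 8, 11, 1] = (0 10 11 1 9 8 6 2 3 7 4)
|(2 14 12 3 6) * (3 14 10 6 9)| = 6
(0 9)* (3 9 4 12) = (0 4 12 3 9) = [4, 1, 2, 9, 12, 5, 6, 7, 8, 0, 10, 11, 3]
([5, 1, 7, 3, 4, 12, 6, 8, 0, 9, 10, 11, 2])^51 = [2, 1, 0, 3, 4, 7, 6, 5, 12, 9, 10, 11, 8]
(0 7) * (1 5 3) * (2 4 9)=[7, 5, 4, 1, 9, 3, 6, 0, 8, 2]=(0 7)(1 5 3)(2 4 9)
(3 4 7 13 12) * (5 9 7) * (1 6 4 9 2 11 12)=(1 6 4 5 2 11 12 3 9 7 13)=[0, 6, 11, 9, 5, 2, 4, 13, 8, 7, 10, 12, 3, 1]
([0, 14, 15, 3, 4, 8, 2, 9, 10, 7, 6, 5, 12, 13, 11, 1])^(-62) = [0, 14, 15, 3, 4, 8, 2, 7, 10, 9, 6, 5, 12, 13, 11, 1]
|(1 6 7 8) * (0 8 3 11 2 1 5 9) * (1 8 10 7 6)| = 9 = |(0 10 7 3 11 2 8 5 9)|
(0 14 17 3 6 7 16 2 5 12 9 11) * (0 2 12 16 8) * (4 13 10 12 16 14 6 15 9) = (0 6 7 8)(2 5 14 17 3 15 9 11)(4 13 10 12) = [6, 1, 5, 15, 13, 14, 7, 8, 0, 11, 12, 2, 4, 10, 17, 9, 16, 3]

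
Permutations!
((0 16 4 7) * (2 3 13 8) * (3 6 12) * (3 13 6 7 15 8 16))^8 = ((0 3 6 12 13 16 4 15 8 2 7))^8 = (0 8 16 6 7 15 13 3 2 4 12)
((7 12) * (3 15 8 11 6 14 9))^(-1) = (3 9 14 6 11 8 15)(7 12)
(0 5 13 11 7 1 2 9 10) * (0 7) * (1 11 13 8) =(13)(0 5 8 1 2 9 10 7 11) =[5, 2, 9, 3, 4, 8, 6, 11, 1, 10, 7, 0, 12, 13]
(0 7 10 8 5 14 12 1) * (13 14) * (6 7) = (0 6 7 10 8 5 13 14 12 1) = [6, 0, 2, 3, 4, 13, 7, 10, 5, 9, 8, 11, 1, 14, 12]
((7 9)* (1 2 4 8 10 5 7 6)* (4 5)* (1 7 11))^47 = ((1 2 5 11)(4 8 10)(6 7 9))^47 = (1 11 5 2)(4 10 8)(6 9 7)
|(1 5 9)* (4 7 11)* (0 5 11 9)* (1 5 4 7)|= 7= |(0 4 1 11 7 9 5)|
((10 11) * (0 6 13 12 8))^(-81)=((0 6 13 12 8)(10 11))^(-81)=(0 8 12 13 6)(10 11)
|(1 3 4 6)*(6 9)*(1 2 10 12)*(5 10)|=9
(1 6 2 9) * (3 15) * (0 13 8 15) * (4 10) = (0 13 8 15 3)(1 6 2 9)(4 10) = [13, 6, 9, 0, 10, 5, 2, 7, 15, 1, 4, 11, 12, 8, 14, 3]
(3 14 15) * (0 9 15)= (0 9 15 3 14)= [9, 1, 2, 14, 4, 5, 6, 7, 8, 15, 10, 11, 12, 13, 0, 3]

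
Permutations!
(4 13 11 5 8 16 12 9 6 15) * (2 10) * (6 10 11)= (2 11 5 8 16 12 9 10)(4 13 6 15)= [0, 1, 11, 3, 13, 8, 15, 7, 16, 10, 2, 5, 9, 6, 14, 4, 12]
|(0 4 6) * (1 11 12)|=3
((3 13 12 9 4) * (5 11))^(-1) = ((3 13 12 9 4)(5 11))^(-1) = (3 4 9 12 13)(5 11)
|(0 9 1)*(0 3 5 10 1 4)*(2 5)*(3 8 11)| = |(0 9 4)(1 8 11 3 2 5 10)| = 21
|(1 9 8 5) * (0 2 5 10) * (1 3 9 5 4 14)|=|(0 2 4 14 1 5 3 9 8 10)|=10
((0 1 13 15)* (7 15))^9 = ((0 1 13 7 15))^9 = (0 15 7 13 1)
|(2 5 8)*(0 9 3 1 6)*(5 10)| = |(0 9 3 1 6)(2 10 5 8)| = 20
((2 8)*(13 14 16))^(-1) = ((2 8)(13 14 16))^(-1) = (2 8)(13 16 14)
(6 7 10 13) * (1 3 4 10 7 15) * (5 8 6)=(1 3 4 10 13 5 8 6 15)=[0, 3, 2, 4, 10, 8, 15, 7, 6, 9, 13, 11, 12, 5, 14, 1]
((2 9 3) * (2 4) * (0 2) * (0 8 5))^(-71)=(0 5 8 4 3 9 2)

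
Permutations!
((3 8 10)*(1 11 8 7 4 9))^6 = ((1 11 8 10 3 7 4 9))^6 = (1 4 3 8)(7 10 11 9)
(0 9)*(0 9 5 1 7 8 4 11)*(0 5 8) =[8, 7, 2, 3, 11, 1, 6, 0, 4, 9, 10, 5] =(0 8 4 11 5 1 7)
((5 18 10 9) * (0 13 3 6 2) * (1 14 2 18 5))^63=((0 13 3 6 18 10 9 1 14 2))^63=(0 6 9 2 3 10 14 13 18 1)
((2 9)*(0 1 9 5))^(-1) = (0 5 2 9 1)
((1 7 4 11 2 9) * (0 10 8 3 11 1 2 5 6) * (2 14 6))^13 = ((0 10 8 3 11 5 2 9 14 6)(1 7 4))^13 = (0 3 2 6 8 5 14 10 11 9)(1 7 4)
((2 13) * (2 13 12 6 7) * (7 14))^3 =(2 14 12 7 6)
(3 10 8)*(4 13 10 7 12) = (3 7 12 4 13 10 8) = [0, 1, 2, 7, 13, 5, 6, 12, 3, 9, 8, 11, 4, 10]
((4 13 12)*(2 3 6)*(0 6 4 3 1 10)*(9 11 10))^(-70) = ((0 6 2 1 9 11 10)(3 4 13 12))^(-70) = (3 13)(4 12)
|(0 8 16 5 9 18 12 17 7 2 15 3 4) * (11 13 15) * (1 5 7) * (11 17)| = 16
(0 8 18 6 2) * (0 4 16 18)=[8, 1, 4, 3, 16, 5, 2, 7, 0, 9, 10, 11, 12, 13, 14, 15, 18, 17, 6]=(0 8)(2 4 16 18 6)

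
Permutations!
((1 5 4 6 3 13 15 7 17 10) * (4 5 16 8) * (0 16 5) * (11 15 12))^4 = ((0 16 8 4 6 3 13 12 11 15 7 17 10 1 5))^4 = (0 6 11 10 16 3 15 1 8 13 7 5 4 12 17)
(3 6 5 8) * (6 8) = (3 8)(5 6) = [0, 1, 2, 8, 4, 6, 5, 7, 3]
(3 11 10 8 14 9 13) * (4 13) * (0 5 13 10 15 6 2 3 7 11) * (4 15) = (0 5 13 7 11 4 10 8 14 9 15 6 2 3) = [5, 1, 3, 0, 10, 13, 2, 11, 14, 15, 8, 4, 12, 7, 9, 6]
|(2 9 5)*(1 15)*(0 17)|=|(0 17)(1 15)(2 9 5)|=6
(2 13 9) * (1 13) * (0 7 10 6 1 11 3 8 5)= (0 7 10 6 1 13 9 2 11 3 8 5)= [7, 13, 11, 8, 4, 0, 1, 10, 5, 2, 6, 3, 12, 9]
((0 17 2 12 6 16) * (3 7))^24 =(17)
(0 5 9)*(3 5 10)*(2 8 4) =(0 10 3 5 9)(2 8 4) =[10, 1, 8, 5, 2, 9, 6, 7, 4, 0, 3]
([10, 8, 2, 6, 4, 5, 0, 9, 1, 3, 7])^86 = [7, 1, 2, 0, 4, 5, 10, 3, 8, 6, 9]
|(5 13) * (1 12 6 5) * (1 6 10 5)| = 6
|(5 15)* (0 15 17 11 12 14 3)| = |(0 15 5 17 11 12 14 3)| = 8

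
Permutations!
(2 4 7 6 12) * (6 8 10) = (2 4 7 8 10 6 12) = [0, 1, 4, 3, 7, 5, 12, 8, 10, 9, 6, 11, 2]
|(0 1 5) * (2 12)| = 6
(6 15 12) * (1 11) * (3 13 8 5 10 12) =(1 11)(3 13 8 5 10 12 6 15) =[0, 11, 2, 13, 4, 10, 15, 7, 5, 9, 12, 1, 6, 8, 14, 3]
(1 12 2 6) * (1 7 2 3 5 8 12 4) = [0, 4, 6, 5, 1, 8, 7, 2, 12, 9, 10, 11, 3] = (1 4)(2 6 7)(3 5 8 12)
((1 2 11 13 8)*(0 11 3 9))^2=((0 11 13 8 1 2 3 9))^2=(0 13 1 3)(2 9 11 8)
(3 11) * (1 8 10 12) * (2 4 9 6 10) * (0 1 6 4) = [1, 8, 0, 11, 9, 5, 10, 7, 2, 4, 12, 3, 6] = (0 1 8 2)(3 11)(4 9)(6 10 12)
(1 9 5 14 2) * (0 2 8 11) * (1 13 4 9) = (0 2 13 4 9 5 14 8 11) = [2, 1, 13, 3, 9, 14, 6, 7, 11, 5, 10, 0, 12, 4, 8]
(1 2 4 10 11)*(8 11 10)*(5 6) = (1 2 4 8 11)(5 6) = [0, 2, 4, 3, 8, 6, 5, 7, 11, 9, 10, 1]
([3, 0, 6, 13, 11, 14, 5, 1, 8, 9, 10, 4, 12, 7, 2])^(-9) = (0 3 13 7 1)(2 14 5 6)(4 11)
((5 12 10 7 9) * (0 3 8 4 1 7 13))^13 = ((0 3 8 4 1 7 9 5 12 10 13))^13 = (0 8 1 9 12 13 3 4 7 5 10)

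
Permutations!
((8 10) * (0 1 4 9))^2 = ((0 1 4 9)(8 10))^2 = (10)(0 4)(1 9)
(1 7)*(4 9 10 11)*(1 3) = (1 7 3)(4 9 10 11) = [0, 7, 2, 1, 9, 5, 6, 3, 8, 10, 11, 4]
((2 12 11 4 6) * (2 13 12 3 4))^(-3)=(2 13 3 12 4 11 6)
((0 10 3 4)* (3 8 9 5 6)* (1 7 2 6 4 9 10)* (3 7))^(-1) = (0 4 5 9 3 1)(2 7 6)(8 10)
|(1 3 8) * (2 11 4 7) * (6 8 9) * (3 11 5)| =10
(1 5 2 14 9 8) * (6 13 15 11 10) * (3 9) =(1 5 2 14 3 9 8)(6 13 15 11 10) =[0, 5, 14, 9, 4, 2, 13, 7, 1, 8, 6, 10, 12, 15, 3, 11]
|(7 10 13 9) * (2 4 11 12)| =4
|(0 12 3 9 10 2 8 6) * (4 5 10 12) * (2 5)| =|(0 4 2 8 6)(3 9 12)(5 10)| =30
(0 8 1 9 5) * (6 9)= (0 8 1 6 9 5)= [8, 6, 2, 3, 4, 0, 9, 7, 1, 5]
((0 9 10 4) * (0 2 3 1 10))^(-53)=(0 9)(1 4 3 10 2)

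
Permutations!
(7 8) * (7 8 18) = (7 18) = [0, 1, 2, 3, 4, 5, 6, 18, 8, 9, 10, 11, 12, 13, 14, 15, 16, 17, 7]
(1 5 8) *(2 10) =(1 5 8)(2 10) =[0, 5, 10, 3, 4, 8, 6, 7, 1, 9, 2]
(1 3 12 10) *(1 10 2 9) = (1 3 12 2 9) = [0, 3, 9, 12, 4, 5, 6, 7, 8, 1, 10, 11, 2]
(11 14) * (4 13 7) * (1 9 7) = (1 9 7 4 13)(11 14) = [0, 9, 2, 3, 13, 5, 6, 4, 8, 7, 10, 14, 12, 1, 11]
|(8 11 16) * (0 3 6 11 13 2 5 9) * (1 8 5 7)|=|(0 3 6 11 16 5 9)(1 8 13 2 7)|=35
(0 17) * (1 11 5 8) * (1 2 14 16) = (0 17)(1 11 5 8 2 14 16) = [17, 11, 14, 3, 4, 8, 6, 7, 2, 9, 10, 5, 12, 13, 16, 15, 1, 0]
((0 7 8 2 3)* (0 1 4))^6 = (0 4 1 3 2 8 7)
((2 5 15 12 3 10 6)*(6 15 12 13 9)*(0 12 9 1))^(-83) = (0 12 3 10 15 13 1)(2 5 9 6)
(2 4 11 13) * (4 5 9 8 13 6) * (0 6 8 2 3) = (0 6 4 11 8 13 3)(2 5 9) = [6, 1, 5, 0, 11, 9, 4, 7, 13, 2, 10, 8, 12, 3]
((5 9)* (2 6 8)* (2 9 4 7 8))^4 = (4 5 9 8 7)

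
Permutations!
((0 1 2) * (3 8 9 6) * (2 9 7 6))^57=(0 1 9 2)(3 8 7 6)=((0 1 9 2)(3 8 7 6))^57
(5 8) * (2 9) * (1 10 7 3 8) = (1 10 7 3 8 5)(2 9) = [0, 10, 9, 8, 4, 1, 6, 3, 5, 2, 7]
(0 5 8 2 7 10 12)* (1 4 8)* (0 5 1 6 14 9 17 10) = (0 1 4 8 2 7)(5 6 14 9 17 10 12) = [1, 4, 7, 3, 8, 6, 14, 0, 2, 17, 12, 11, 5, 13, 9, 15, 16, 10]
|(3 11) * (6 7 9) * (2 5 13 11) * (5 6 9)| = 7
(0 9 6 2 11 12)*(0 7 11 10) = (0 9 6 2 10)(7 11 12) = [9, 1, 10, 3, 4, 5, 2, 11, 8, 6, 0, 12, 7]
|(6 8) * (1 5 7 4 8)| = |(1 5 7 4 8 6)| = 6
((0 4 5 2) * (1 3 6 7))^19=((0 4 5 2)(1 3 6 7))^19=(0 2 5 4)(1 7 6 3)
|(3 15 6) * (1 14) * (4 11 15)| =10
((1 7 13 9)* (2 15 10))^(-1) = (1 9 13 7)(2 10 15)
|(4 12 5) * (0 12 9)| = 5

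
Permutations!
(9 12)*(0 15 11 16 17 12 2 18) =(0 15 11 16 17 12 9 2 18) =[15, 1, 18, 3, 4, 5, 6, 7, 8, 2, 10, 16, 9, 13, 14, 11, 17, 12, 0]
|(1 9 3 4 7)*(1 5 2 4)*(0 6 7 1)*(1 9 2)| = 9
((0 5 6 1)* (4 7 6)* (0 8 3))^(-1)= (0 3 8 1 6 7 4 5)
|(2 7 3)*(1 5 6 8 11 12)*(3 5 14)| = 10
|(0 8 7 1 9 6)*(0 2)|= |(0 8 7 1 9 6 2)|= 7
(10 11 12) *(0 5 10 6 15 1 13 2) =[5, 13, 0, 3, 4, 10, 15, 7, 8, 9, 11, 12, 6, 2, 14, 1] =(0 5 10 11 12 6 15 1 13 2)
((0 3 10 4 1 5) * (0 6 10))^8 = (1 10 5 4 6)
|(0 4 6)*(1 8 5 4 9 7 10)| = 9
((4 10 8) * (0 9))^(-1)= ((0 9)(4 10 8))^(-1)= (0 9)(4 8 10)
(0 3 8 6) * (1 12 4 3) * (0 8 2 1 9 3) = [9, 12, 1, 2, 0, 5, 8, 7, 6, 3, 10, 11, 4] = (0 9 3 2 1 12 4)(6 8)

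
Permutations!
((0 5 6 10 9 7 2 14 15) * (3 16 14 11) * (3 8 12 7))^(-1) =(0 15 14 16 3 9 10 6 5)(2 7 12 8 11) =((0 5 6 10 9 3 16 14 15)(2 11 8 12 7))^(-1)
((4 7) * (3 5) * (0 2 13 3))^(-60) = ((0 2 13 3 5)(4 7))^(-60) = (13)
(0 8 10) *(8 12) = (0 12 8 10) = [12, 1, 2, 3, 4, 5, 6, 7, 10, 9, 0, 11, 8]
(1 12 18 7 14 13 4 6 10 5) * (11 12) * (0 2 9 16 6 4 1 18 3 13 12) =(0 2 9 16 6 10 5 18 7 14 12 3 13 1 11) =[2, 11, 9, 13, 4, 18, 10, 14, 8, 16, 5, 0, 3, 1, 12, 15, 6, 17, 7]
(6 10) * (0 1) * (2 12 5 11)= (0 1)(2 12 5 11)(6 10)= [1, 0, 12, 3, 4, 11, 10, 7, 8, 9, 6, 2, 5]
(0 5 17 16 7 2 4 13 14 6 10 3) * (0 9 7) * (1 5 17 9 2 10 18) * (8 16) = [17, 5, 4, 2, 13, 9, 18, 10, 16, 7, 3, 11, 12, 14, 6, 15, 0, 8, 1] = (0 17 8 16)(1 5 9 7 10 3 2 4 13 14 6 18)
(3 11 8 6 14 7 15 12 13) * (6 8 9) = (3 11 9 6 14 7 15 12 13) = [0, 1, 2, 11, 4, 5, 14, 15, 8, 6, 10, 9, 13, 3, 7, 12]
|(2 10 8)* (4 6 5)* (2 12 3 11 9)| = |(2 10 8 12 3 11 9)(4 6 5)| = 21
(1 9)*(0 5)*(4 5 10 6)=(0 10 6 4 5)(1 9)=[10, 9, 2, 3, 5, 0, 4, 7, 8, 1, 6]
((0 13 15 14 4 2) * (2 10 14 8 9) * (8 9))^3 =((0 13 15 9 2)(4 10 14))^3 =(0 9 13 2 15)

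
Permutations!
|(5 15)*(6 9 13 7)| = 4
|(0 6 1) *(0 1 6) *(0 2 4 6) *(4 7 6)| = 4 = |(0 2 7 6)|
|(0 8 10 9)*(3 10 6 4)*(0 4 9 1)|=|(0 8 6 9 4 3 10 1)|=8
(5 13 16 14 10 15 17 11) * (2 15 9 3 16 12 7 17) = (2 15)(3 16 14 10 9)(5 13 12 7 17 11) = [0, 1, 15, 16, 4, 13, 6, 17, 8, 3, 9, 5, 7, 12, 10, 2, 14, 11]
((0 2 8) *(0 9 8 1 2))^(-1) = (1 2)(8 9)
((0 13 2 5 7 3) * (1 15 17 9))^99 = (0 5)(1 9 17 15)(2 3)(7 13)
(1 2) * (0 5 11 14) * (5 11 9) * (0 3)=(0 11 14 3)(1 2)(5 9)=[11, 2, 1, 0, 4, 9, 6, 7, 8, 5, 10, 14, 12, 13, 3]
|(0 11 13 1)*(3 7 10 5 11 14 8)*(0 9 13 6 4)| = |(0 14 8 3 7 10 5 11 6 4)(1 9 13)| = 30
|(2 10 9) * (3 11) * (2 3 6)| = |(2 10 9 3 11 6)| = 6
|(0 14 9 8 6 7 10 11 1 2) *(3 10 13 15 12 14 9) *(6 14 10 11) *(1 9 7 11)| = |(0 7 13 15 12 10 6 11 9 8 14 3 1 2)| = 14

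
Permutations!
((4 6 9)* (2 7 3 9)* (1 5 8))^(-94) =(1 8 5)(2 3 4)(6 7 9)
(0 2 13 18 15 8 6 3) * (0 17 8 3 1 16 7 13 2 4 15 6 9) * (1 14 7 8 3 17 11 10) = (0 4 15 17 3 11 10 1 16 8 9)(6 14 7 13 18) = [4, 16, 2, 11, 15, 5, 14, 13, 9, 0, 1, 10, 12, 18, 7, 17, 8, 3, 6]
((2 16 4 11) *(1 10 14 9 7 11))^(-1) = (1 4 16 2 11 7 9 14 10)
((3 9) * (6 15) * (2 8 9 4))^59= (2 4 3 9 8)(6 15)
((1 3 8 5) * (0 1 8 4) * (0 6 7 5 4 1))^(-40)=((1 3)(4 6 7 5 8))^(-40)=(8)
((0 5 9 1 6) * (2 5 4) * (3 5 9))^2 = (0 2 1)(4 9 6)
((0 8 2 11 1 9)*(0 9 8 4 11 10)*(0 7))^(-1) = ((0 4 11 1 8 2 10 7))^(-1) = (0 7 10 2 8 1 11 4)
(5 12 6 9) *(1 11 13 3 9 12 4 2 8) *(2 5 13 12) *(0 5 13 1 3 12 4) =(0 5)(1 11 4 13 12 6 2 8 3 9) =[5, 11, 8, 9, 13, 0, 2, 7, 3, 1, 10, 4, 6, 12]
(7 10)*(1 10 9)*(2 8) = (1 10 7 9)(2 8) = [0, 10, 8, 3, 4, 5, 6, 9, 2, 1, 7]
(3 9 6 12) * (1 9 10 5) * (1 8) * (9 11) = (1 11 9 6 12 3 10 5 8) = [0, 11, 2, 10, 4, 8, 12, 7, 1, 6, 5, 9, 3]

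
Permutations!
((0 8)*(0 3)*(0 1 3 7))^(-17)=(0 8 7)(1 3)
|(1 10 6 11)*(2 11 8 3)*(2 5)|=|(1 10 6 8 3 5 2 11)|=8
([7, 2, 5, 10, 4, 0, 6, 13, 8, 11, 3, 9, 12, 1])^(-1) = (0 5 2 1 13 7)(3 10)(9 11)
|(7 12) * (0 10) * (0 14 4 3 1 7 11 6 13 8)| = 12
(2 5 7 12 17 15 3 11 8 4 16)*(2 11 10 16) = [0, 1, 5, 10, 2, 7, 6, 12, 4, 9, 16, 8, 17, 13, 14, 3, 11, 15] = (2 5 7 12 17 15 3 10 16 11 8 4)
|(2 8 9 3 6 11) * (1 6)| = 7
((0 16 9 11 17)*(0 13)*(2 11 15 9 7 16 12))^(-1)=((0 12 2 11 17 13)(7 16)(9 15))^(-1)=(0 13 17 11 2 12)(7 16)(9 15)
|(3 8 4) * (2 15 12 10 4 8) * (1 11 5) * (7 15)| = |(1 11 5)(2 7 15 12 10 4 3)| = 21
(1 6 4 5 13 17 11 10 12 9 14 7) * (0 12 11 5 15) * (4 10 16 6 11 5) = (0 12 9 14 7 1 11 16 6 10 5 13 17 4 15) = [12, 11, 2, 3, 15, 13, 10, 1, 8, 14, 5, 16, 9, 17, 7, 0, 6, 4]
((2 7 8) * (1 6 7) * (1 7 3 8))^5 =((1 6 3 8 2 7))^5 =(1 7 2 8 3 6)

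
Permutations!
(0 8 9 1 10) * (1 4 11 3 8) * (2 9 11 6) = (0 1 10)(2 9 4 6)(3 8 11) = [1, 10, 9, 8, 6, 5, 2, 7, 11, 4, 0, 3]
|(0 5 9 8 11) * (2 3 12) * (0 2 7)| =9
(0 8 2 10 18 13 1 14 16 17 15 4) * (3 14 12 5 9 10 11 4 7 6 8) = [3, 12, 11, 14, 0, 9, 8, 6, 2, 10, 18, 4, 5, 1, 16, 7, 17, 15, 13] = (0 3 14 16 17 15 7 6 8 2 11 4)(1 12 5 9 10 18 13)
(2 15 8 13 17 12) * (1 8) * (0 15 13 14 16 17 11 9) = (0 15 1 8 14 16 17 12 2 13 11 9) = [15, 8, 13, 3, 4, 5, 6, 7, 14, 0, 10, 9, 2, 11, 16, 1, 17, 12]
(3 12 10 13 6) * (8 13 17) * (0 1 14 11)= (0 1 14 11)(3 12 10 17 8 13 6)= [1, 14, 2, 12, 4, 5, 3, 7, 13, 9, 17, 0, 10, 6, 11, 15, 16, 8]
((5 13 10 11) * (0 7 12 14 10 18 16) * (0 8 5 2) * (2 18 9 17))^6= ((0 7 12 14 10 11 18 16 8 5 13 9 17 2))^6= (0 18 17 10 13 12 8)(2 11 9 14 5 7 16)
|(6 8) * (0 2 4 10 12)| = 10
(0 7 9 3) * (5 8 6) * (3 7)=[3, 1, 2, 0, 4, 8, 5, 9, 6, 7]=(0 3)(5 8 6)(7 9)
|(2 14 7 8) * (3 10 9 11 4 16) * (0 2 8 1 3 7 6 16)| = 12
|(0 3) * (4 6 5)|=|(0 3)(4 6 5)|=6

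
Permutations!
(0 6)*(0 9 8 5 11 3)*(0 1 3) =[6, 3, 2, 1, 4, 11, 9, 7, 5, 8, 10, 0] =(0 6 9 8 5 11)(1 3)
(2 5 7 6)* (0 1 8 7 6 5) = (0 1 8 7 5 6 2) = [1, 8, 0, 3, 4, 6, 2, 5, 7]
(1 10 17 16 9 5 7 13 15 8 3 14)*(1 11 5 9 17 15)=(1 10 15 8 3 14 11 5 7 13)(16 17)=[0, 10, 2, 14, 4, 7, 6, 13, 3, 9, 15, 5, 12, 1, 11, 8, 17, 16]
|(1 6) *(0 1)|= 3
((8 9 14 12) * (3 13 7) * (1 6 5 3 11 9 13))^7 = ((1 6 5 3)(7 11 9 14 12 8 13))^7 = (14)(1 3 5 6)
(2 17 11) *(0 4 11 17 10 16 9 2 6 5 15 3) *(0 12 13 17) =(0 4 11 6 5 15 3 12 13 17)(2 10 16 9) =[4, 1, 10, 12, 11, 15, 5, 7, 8, 2, 16, 6, 13, 17, 14, 3, 9, 0]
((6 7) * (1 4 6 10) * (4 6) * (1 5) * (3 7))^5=(1 5 10 7 3 6)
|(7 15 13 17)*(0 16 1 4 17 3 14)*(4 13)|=12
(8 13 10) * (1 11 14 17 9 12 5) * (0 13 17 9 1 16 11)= (0 13 10 8 17 1)(5 16 11 14 9 12)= [13, 0, 2, 3, 4, 16, 6, 7, 17, 12, 8, 14, 5, 10, 9, 15, 11, 1]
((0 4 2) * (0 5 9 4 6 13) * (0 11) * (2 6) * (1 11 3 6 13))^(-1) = (0 11 1 6 3 13 4 9 5 2)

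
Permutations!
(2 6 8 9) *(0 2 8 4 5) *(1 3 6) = (0 2 1 3 6 4 5)(8 9) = [2, 3, 1, 6, 5, 0, 4, 7, 9, 8]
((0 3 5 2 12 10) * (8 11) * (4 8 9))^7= ((0 3 5 2 12 10)(4 8 11 9))^7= (0 3 5 2 12 10)(4 9 11 8)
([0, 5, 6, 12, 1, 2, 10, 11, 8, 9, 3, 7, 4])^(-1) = [0, 4, 5, 10, 12, 1, 2, 11, 8, 9, 6, 7, 3]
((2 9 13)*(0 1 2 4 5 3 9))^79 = (0 1 2)(3 5 4 13 9)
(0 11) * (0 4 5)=(0 11 4 5)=[11, 1, 2, 3, 5, 0, 6, 7, 8, 9, 10, 4]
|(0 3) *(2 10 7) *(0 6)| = |(0 3 6)(2 10 7)| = 3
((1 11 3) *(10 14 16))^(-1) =(1 3 11)(10 16 14)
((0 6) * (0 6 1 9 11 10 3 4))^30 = (0 9 10 4 1 11 3) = ((0 1 9 11 10 3 4))^30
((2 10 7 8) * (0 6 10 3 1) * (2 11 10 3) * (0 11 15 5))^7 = ((0 6 3 1 11 10 7 8 15 5))^7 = (0 8 11 6 15 10 3 5 7 1)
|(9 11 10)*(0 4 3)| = |(0 4 3)(9 11 10)| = 3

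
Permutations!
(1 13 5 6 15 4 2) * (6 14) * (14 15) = (1 13 5 15 4 2)(6 14) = [0, 13, 1, 3, 2, 15, 14, 7, 8, 9, 10, 11, 12, 5, 6, 4]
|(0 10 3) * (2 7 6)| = 3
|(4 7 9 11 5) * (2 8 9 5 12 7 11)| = 15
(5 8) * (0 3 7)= (0 3 7)(5 8)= [3, 1, 2, 7, 4, 8, 6, 0, 5]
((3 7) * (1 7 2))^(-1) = (1 2 3 7)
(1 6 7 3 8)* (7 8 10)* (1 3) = (1 6 8 3 10 7) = [0, 6, 2, 10, 4, 5, 8, 1, 3, 9, 7]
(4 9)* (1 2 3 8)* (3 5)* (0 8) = (0 8 1 2 5 3)(4 9) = [8, 2, 5, 0, 9, 3, 6, 7, 1, 4]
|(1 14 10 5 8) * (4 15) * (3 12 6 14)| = |(1 3 12 6 14 10 5 8)(4 15)| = 8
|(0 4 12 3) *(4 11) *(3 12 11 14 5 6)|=10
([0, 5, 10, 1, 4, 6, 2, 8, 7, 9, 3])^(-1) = (1 3 10 2 6 5)(7 8)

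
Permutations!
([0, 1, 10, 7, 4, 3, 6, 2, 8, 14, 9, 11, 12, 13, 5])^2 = (2 9 5 7 10 14 3)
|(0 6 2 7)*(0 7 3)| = 4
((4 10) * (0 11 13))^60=(13)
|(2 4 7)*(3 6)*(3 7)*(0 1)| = 10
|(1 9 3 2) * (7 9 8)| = 6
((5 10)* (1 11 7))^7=(1 11 7)(5 10)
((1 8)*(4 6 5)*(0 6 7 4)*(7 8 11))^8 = (0 5 6)(1 4 11 8 7)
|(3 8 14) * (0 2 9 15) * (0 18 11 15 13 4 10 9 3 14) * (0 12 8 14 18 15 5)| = 28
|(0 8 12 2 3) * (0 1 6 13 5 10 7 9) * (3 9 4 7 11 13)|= |(0 8 12 2 9)(1 6 3)(4 7)(5 10 11 13)|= 60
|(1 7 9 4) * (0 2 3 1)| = |(0 2 3 1 7 9 4)| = 7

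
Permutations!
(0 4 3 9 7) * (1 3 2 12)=(0 4 2 12 1 3 9 7)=[4, 3, 12, 9, 2, 5, 6, 0, 8, 7, 10, 11, 1]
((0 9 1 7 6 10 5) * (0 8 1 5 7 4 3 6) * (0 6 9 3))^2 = (0 9 8 4 3 5 1)(6 7 10)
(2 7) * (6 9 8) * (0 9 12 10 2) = [9, 1, 7, 3, 4, 5, 12, 0, 6, 8, 2, 11, 10] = (0 9 8 6 12 10 2 7)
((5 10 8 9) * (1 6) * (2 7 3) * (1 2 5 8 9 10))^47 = (1 5 3 7 2 6)(8 9 10)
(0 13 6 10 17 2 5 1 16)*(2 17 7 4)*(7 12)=(17)(0 13 6 10 12 7 4 2 5 1 16)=[13, 16, 5, 3, 2, 1, 10, 4, 8, 9, 12, 11, 7, 6, 14, 15, 0, 17]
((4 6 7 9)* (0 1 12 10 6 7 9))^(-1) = (0 7 4 9 6 10 12 1)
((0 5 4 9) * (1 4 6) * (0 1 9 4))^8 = (0 9 5 1 6)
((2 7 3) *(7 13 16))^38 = ((2 13 16 7 3))^38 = (2 7 13 3 16)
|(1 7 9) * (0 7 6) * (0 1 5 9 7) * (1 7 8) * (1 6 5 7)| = 6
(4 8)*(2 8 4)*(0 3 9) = (0 3 9)(2 8) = [3, 1, 8, 9, 4, 5, 6, 7, 2, 0]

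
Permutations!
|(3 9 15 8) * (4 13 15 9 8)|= 6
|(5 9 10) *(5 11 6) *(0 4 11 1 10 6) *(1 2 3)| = 12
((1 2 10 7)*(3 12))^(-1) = ((1 2 10 7)(3 12))^(-1) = (1 7 10 2)(3 12)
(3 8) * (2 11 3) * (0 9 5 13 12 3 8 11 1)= (0 9 5 13 12 3 11 8 2 1)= [9, 0, 1, 11, 4, 13, 6, 7, 2, 5, 10, 8, 3, 12]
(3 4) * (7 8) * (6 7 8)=(8)(3 4)(6 7)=[0, 1, 2, 4, 3, 5, 7, 6, 8]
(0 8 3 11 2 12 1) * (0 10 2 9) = (0 8 3 11 9)(1 10 2 12) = [8, 10, 12, 11, 4, 5, 6, 7, 3, 0, 2, 9, 1]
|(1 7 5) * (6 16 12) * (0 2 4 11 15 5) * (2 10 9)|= 30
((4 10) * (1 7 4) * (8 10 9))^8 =(1 4 8)(7 9 10)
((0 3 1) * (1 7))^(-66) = (0 7)(1 3)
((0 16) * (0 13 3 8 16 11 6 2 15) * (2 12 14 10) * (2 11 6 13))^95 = ((0 6 12 14 10 11 13 3 8 16 2 15))^95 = (0 15 2 16 8 3 13 11 10 14 12 6)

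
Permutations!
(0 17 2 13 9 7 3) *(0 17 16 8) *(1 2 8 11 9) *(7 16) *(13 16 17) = (0 7 3 13 1 2 16 11 9 17 8) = [7, 2, 16, 13, 4, 5, 6, 3, 0, 17, 10, 9, 12, 1, 14, 15, 11, 8]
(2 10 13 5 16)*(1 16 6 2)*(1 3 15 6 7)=(1 16 3 15 6 2 10 13 5 7)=[0, 16, 10, 15, 4, 7, 2, 1, 8, 9, 13, 11, 12, 5, 14, 6, 3]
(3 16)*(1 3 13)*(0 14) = (0 14)(1 3 16 13) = [14, 3, 2, 16, 4, 5, 6, 7, 8, 9, 10, 11, 12, 1, 0, 15, 13]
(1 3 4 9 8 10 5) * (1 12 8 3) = [0, 1, 2, 4, 9, 12, 6, 7, 10, 3, 5, 11, 8] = (3 4 9)(5 12 8 10)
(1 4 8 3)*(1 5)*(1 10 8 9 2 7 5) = (1 4 9 2 7 5 10 8 3) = [0, 4, 7, 1, 9, 10, 6, 5, 3, 2, 8]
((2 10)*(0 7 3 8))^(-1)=(0 8 3 7)(2 10)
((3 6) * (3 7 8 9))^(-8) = (3 7 9 6 8)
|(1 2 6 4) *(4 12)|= |(1 2 6 12 4)|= 5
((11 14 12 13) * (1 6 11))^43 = ((1 6 11 14 12 13))^43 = (1 6 11 14 12 13)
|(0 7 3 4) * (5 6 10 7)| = |(0 5 6 10 7 3 4)| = 7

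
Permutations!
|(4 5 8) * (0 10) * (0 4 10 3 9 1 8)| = 8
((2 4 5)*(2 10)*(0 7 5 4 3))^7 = (0 7 5 10 2 3)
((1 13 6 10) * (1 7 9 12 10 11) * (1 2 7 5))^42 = (1 6 2 9 10)(5 13 11 7 12)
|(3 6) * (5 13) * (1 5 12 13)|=2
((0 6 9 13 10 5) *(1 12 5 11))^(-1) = ((0 6 9 13 10 11 1 12 5))^(-1) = (0 5 12 1 11 10 13 9 6)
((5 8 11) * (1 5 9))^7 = (1 8 9 5 11) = ((1 5 8 11 9))^7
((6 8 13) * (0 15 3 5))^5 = (0 15 3 5)(6 13 8) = ((0 15 3 5)(6 8 13))^5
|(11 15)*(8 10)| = |(8 10)(11 15)| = 2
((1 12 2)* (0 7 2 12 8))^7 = (12)(0 2 8 7 1)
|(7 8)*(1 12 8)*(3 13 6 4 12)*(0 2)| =8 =|(0 2)(1 3 13 6 4 12 8 7)|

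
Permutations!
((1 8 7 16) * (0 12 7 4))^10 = (0 16 4 7 8 12 1)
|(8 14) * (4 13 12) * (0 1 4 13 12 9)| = |(0 1 4 12 13 9)(8 14)| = 6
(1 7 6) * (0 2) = [2, 7, 0, 3, 4, 5, 1, 6] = (0 2)(1 7 6)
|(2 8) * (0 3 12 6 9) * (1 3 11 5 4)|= 18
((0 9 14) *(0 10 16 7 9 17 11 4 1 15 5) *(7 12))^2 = (0 11 1 5 17 4 15)(7 14 16)(9 10 12)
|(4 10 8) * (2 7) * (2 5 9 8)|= 7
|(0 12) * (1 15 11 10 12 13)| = 7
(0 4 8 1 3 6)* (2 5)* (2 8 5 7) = (0 4 5 8 1 3 6)(2 7) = [4, 3, 7, 6, 5, 8, 0, 2, 1]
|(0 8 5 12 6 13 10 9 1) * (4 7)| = 18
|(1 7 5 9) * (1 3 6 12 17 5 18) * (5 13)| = |(1 7 18)(3 6 12 17 13 5 9)| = 21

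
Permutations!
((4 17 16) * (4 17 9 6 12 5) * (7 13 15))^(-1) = (4 5 12 6 9)(7 15 13)(16 17) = ((4 9 6 12 5)(7 13 15)(16 17))^(-1)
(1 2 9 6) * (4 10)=(1 2 9 6)(4 10)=[0, 2, 9, 3, 10, 5, 1, 7, 8, 6, 4]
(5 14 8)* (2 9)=[0, 1, 9, 3, 4, 14, 6, 7, 5, 2, 10, 11, 12, 13, 8]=(2 9)(5 14 8)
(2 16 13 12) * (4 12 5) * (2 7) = (2 16 13 5 4 12 7) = [0, 1, 16, 3, 12, 4, 6, 2, 8, 9, 10, 11, 7, 5, 14, 15, 13]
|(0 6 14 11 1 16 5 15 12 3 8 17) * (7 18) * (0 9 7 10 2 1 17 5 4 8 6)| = 17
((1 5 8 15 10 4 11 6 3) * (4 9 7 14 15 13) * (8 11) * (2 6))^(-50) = (15)(1 6 11)(2 5 3)(4 8 13)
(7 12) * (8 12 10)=(7 10 8 12)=[0, 1, 2, 3, 4, 5, 6, 10, 12, 9, 8, 11, 7]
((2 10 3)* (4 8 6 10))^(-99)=(2 6)(3 8)(4 10)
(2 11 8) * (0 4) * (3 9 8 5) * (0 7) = [4, 1, 11, 9, 7, 3, 6, 0, 2, 8, 10, 5] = (0 4 7)(2 11 5 3 9 8)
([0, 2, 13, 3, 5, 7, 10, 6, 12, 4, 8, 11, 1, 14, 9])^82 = [0, 8, 12, 3, 14, 9, 5, 4, 6, 13, 7, 11, 10, 1, 2]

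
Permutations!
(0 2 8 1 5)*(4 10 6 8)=(0 2 4 10 6 8 1 5)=[2, 5, 4, 3, 10, 0, 8, 7, 1, 9, 6]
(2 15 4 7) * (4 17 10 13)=[0, 1, 15, 3, 7, 5, 6, 2, 8, 9, 13, 11, 12, 4, 14, 17, 16, 10]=(2 15 17 10 13 4 7)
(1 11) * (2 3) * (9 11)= [0, 9, 3, 2, 4, 5, 6, 7, 8, 11, 10, 1]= (1 9 11)(2 3)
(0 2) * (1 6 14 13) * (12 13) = (0 2)(1 6 14 12 13) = [2, 6, 0, 3, 4, 5, 14, 7, 8, 9, 10, 11, 13, 1, 12]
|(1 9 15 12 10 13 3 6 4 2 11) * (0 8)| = |(0 8)(1 9 15 12 10 13 3 6 4 2 11)| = 22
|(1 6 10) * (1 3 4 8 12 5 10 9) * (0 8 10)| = |(0 8 12 5)(1 6 9)(3 4 10)| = 12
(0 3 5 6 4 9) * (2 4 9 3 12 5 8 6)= (0 12 5 2 4 3 8 6 9)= [12, 1, 4, 8, 3, 2, 9, 7, 6, 0, 10, 11, 5]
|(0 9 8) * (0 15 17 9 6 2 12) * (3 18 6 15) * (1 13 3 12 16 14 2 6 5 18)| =6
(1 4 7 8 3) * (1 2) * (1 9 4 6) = (1 6)(2 9 4 7 8 3) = [0, 6, 9, 2, 7, 5, 1, 8, 3, 4]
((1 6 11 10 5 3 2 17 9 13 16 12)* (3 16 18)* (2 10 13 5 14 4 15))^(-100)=(1 9 4 18)(2 10 11 16)(3 6 5 15)(12 17 14 13)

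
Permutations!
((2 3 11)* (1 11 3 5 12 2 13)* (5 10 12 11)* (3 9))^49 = ((1 5 11 13)(2 10 12)(3 9))^49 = (1 5 11 13)(2 10 12)(3 9)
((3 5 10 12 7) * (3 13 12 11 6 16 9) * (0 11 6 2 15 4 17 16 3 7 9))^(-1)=(0 16 17 4 15 2 11)(3 6 10 5)(7 9 12 13)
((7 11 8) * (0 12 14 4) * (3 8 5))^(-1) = ((0 12 14 4)(3 8 7 11 5))^(-1) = (0 4 14 12)(3 5 11 7 8)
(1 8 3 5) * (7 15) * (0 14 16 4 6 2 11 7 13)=(0 14 16 4 6 2 11 7 15 13)(1 8 3 5)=[14, 8, 11, 5, 6, 1, 2, 15, 3, 9, 10, 7, 12, 0, 16, 13, 4]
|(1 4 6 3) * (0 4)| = |(0 4 6 3 1)| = 5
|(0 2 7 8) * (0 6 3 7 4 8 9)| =8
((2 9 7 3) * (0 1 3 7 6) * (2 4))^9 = (0 3 2 6 1 4 9)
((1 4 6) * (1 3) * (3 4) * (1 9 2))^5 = ((1 3 9 2)(4 6))^5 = (1 3 9 2)(4 6)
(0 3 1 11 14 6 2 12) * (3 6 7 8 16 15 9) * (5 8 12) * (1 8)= (0 6 2 5 1 11 14 7 12)(3 8 16 15 9)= [6, 11, 5, 8, 4, 1, 2, 12, 16, 3, 10, 14, 0, 13, 7, 9, 15]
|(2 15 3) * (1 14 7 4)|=12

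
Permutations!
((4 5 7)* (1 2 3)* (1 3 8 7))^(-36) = ((1 2 8 7 4 5))^(-36) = (8)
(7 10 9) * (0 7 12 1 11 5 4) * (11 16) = (0 7 10 9 12 1 16 11 5 4) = [7, 16, 2, 3, 0, 4, 6, 10, 8, 12, 9, 5, 1, 13, 14, 15, 11]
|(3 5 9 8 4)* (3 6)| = 6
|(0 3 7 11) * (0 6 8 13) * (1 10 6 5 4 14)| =12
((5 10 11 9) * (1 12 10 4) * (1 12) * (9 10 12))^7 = ((12)(4 9 5)(10 11))^7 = (12)(4 9 5)(10 11)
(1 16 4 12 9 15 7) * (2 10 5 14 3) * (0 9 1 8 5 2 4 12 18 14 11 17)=(0 9 15 7 8 5 11 17)(1 16 12)(2 10)(3 4 18 14)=[9, 16, 10, 4, 18, 11, 6, 8, 5, 15, 2, 17, 1, 13, 3, 7, 12, 0, 14]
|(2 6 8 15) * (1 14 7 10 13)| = |(1 14 7 10 13)(2 6 8 15)| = 20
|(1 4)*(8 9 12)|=|(1 4)(8 9 12)|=6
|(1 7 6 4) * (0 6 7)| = 4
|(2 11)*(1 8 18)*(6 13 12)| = |(1 8 18)(2 11)(6 13 12)| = 6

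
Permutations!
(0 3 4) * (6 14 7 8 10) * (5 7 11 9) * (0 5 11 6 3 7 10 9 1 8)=[7, 8, 2, 4, 5, 10, 14, 0, 9, 11, 3, 1, 12, 13, 6]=(0 7)(1 8 9 11)(3 4 5 10)(6 14)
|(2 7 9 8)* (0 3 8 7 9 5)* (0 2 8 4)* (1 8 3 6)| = 12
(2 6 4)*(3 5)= (2 6 4)(3 5)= [0, 1, 6, 5, 2, 3, 4]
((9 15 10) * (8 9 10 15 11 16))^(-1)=(8 16 11 9)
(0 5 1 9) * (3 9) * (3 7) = (0 5 1 7 3 9) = [5, 7, 2, 9, 4, 1, 6, 3, 8, 0]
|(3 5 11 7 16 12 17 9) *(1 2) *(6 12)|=|(1 2)(3 5 11 7 16 6 12 17 9)|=18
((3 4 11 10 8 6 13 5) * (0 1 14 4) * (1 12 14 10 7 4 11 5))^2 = ((0 12 14 11 7 4 5 3)(1 10 8 6 13))^2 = (0 14 7 5)(1 8 13 10 6)(3 12 11 4)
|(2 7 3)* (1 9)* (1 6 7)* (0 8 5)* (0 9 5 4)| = |(0 8 4)(1 5 9 6 7 3 2)| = 21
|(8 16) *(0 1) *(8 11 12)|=|(0 1)(8 16 11 12)|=4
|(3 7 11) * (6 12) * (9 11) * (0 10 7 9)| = |(0 10 7)(3 9 11)(6 12)| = 6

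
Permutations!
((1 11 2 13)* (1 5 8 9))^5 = (1 8 13 11 9 5 2)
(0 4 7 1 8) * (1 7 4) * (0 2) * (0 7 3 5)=[1, 8, 7, 5, 4, 0, 6, 3, 2]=(0 1 8 2 7 3 5)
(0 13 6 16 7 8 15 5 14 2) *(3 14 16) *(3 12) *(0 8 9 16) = [13, 1, 8, 14, 4, 0, 12, 9, 15, 16, 10, 11, 3, 6, 2, 5, 7] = (0 13 6 12 3 14 2 8 15 5)(7 9 16)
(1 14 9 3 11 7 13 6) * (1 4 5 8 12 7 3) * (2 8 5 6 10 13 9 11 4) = (1 14 11 3 4 6 2 8 12 7 9)(10 13) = [0, 14, 8, 4, 6, 5, 2, 9, 12, 1, 13, 3, 7, 10, 11]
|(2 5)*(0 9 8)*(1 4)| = |(0 9 8)(1 4)(2 5)| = 6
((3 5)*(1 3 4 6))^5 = ((1 3 5 4 6))^5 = (6)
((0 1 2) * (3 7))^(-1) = (0 2 1)(3 7)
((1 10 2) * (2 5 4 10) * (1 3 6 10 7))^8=((1 2 3 6 10 5 4 7))^8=(10)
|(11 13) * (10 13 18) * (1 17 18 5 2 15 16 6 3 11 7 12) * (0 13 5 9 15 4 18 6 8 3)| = 210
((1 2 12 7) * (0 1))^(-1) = ((0 1 2 12 7))^(-1) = (0 7 12 2 1)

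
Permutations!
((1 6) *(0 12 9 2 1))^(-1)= (0 6 1 2 9 12)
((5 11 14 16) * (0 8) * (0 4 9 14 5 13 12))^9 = ((0 8 4 9 14 16 13 12)(5 11))^9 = (0 8 4 9 14 16 13 12)(5 11)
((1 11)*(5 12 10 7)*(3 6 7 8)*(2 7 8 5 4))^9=(12)(1 11)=((1 11)(2 7 4)(3 6 8)(5 12 10))^9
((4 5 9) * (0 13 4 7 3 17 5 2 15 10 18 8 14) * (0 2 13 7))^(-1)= (0 9 5 17 3 7)(2 14 8 18 10 15)(4 13)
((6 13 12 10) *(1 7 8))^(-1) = (1 8 7)(6 10 12 13)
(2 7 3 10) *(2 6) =(2 7 3 10 6) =[0, 1, 7, 10, 4, 5, 2, 3, 8, 9, 6]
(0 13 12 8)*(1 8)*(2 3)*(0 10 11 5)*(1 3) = (0 13 12 3 2 1 8 10 11 5) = [13, 8, 1, 2, 4, 0, 6, 7, 10, 9, 11, 5, 3, 12]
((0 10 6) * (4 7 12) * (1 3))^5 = (0 6 10)(1 3)(4 12 7)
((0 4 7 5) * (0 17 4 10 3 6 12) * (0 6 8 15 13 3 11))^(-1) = ((0 10 11)(3 8 15 13)(4 7 5 17)(6 12))^(-1) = (0 11 10)(3 13 15 8)(4 17 5 7)(6 12)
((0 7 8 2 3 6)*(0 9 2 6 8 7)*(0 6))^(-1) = ((0 6 9 2 3 8))^(-1) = (0 8 3 2 9 6)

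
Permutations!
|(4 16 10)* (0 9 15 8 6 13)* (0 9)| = |(4 16 10)(6 13 9 15 8)| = 15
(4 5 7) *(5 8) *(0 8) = (0 8 5 7 4) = [8, 1, 2, 3, 0, 7, 6, 4, 5]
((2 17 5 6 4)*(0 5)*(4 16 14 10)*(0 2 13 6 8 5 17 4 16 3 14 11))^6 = (0 3 17 14 2 10 4 16 13 11 6)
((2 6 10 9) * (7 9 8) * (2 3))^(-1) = (2 3 9 7 8 10 6)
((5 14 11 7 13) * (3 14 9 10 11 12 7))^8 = ((3 14 12 7 13 5 9 10 11))^8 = (3 11 10 9 5 13 7 12 14)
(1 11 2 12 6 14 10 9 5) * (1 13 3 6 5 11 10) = [0, 10, 12, 6, 4, 13, 14, 7, 8, 11, 9, 2, 5, 3, 1] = (1 10 9 11 2 12 5 13 3 6 14)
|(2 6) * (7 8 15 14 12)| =|(2 6)(7 8 15 14 12)| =10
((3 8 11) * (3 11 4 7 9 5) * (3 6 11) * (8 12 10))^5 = (3 7)(4 11)(5 10)(6 8)(9 12)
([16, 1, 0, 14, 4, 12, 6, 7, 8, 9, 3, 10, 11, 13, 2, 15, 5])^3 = [12, 1, 5, 0, 4, 10, 6, 7, 8, 9, 2, 14, 3, 13, 16, 15, 11]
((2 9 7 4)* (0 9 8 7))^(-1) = (0 9)(2 4 7 8)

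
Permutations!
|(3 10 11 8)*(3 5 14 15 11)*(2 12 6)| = 30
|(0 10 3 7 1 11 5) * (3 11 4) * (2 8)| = |(0 10 11 5)(1 4 3 7)(2 8)| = 4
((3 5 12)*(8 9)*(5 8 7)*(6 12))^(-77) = (12)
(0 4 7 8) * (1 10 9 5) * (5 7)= (0 4 5 1 10 9 7 8)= [4, 10, 2, 3, 5, 1, 6, 8, 0, 7, 9]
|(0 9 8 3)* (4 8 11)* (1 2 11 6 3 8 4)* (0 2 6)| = 10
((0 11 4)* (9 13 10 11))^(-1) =((0 9 13 10 11 4))^(-1) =(0 4 11 10 13 9)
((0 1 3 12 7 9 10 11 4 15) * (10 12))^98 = ((0 1 3 10 11 4 15)(7 9 12))^98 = (15)(7 12 9)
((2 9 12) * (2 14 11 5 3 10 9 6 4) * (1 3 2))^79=((1 3 10 9 12 14 11 5 2 6 4))^79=(1 10 12 11 2 4 3 9 14 5 6)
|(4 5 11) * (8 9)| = |(4 5 11)(8 9)| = 6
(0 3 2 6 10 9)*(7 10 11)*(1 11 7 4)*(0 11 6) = [3, 6, 0, 2, 1, 5, 7, 10, 8, 11, 9, 4] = (0 3 2)(1 6 7 10 9 11 4)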